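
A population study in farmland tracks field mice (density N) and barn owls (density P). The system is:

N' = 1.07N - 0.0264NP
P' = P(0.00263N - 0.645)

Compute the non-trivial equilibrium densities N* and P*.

N* ≈ 245, P* ≈ 40.5

Set dP/dt = 0 with P > 0: 0.00263N - 0.645 = 0, so N* = 0.645/0.00263 = 245.
Set dN/dt = 0 with N > 0: 1.07 - 0.0264P = 0, so P* = 1.07/0.0264 = 40.5.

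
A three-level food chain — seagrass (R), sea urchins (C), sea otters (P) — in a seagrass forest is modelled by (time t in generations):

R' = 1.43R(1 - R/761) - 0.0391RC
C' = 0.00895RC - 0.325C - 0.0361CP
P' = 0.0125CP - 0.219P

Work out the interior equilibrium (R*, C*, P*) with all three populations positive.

R* ≈ 396, C* ≈ 17.5, P* ≈ 89.3

From dP/dt = 0: 0.0125C* = 0.219, so C* = 17.5.
From dR/dt = 0: 1.43(1 - R*/761) = 0.0391·17.5, giving R* = 761·(1 - 0.479) = 396.
From dC/dt = 0: 0.00895·396 - 0.325 = 0.0361P*, so P* = 3.22/0.0361 = 89.3.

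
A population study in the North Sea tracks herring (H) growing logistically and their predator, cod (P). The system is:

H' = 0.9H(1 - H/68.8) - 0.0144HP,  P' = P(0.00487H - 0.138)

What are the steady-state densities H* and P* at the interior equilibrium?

From dP/dt = 0 with P > 0: 0.00487H* = 0.138, so H* = 28.3.
Substitute into dH/dt = 0: 0.9(1 - 28.3/68.8) = 0.0144P*.
The bracket is 0.588, giving P* = 0.529/0.0144 = 36.8.

H* ≈ 28.3, P* ≈ 36.8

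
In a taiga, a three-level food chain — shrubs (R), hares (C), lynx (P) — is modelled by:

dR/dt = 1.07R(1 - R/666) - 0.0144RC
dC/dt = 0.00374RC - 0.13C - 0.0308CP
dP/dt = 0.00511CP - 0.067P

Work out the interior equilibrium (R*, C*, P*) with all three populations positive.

R* ≈ 548, C* ≈ 13.1, P* ≈ 62.4

From dP/dt = 0: 0.00511C* = 0.067, so C* = 13.1.
From dR/dt = 0: 1.07(1 - R*/666) = 0.0144·13.1, giving R* = 666·(1 - 0.176) = 548.
From dC/dt = 0: 0.00374·548 - 0.13 = 0.0308P*, so P* = 1.92/0.0308 = 62.4.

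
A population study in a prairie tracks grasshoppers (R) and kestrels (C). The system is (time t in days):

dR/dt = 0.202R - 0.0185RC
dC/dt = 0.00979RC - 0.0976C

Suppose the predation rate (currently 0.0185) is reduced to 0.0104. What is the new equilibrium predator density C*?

At the interior fixed point, setting dR/dt = 0 with R > 0 fixes C* = (prey growth rate)/(RC coefficient) — independent of the other coefficients.
With the change, C* = 0.202/0.0104 = 19.4; it rises from 10.9.

C* ≈ 19.4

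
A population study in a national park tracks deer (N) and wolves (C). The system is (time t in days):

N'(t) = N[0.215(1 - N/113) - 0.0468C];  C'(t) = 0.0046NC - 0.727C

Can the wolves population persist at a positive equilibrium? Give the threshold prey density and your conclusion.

Threshold N = 158; K < 158, so no, the predator goes extinct.

The predator equation gives dC/dt > 0 only when N > 0.727/0.0046 = 158.
Without the predator, N → K = 113. Since 113 < 158, the predator cannot invade.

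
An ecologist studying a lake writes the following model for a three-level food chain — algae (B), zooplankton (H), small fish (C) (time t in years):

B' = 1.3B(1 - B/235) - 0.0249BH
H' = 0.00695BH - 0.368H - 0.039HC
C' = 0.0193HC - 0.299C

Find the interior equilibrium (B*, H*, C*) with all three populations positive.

From dC/dt = 0: 0.0193H* = 0.299, so H* = 15.5.
From dB/dt = 0: 1.3(1 - B*/235) = 0.0249·15.5, giving B* = 235·(1 - 0.297) = 165.
From dH/dt = 0: 0.00695·165 - 0.368 = 0.039C*, so C* = 0.781/0.039 = 20.

B* ≈ 165, H* ≈ 15.5, C* ≈ 20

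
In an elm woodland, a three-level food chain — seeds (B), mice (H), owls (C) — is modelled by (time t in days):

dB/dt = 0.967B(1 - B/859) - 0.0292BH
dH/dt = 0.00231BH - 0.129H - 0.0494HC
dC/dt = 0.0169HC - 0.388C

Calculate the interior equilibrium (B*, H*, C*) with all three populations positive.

B* ≈ 263, H* ≈ 23, C* ≈ 9.71

From dC/dt = 0: 0.0169H* = 0.388, so H* = 23.
From dB/dt = 0: 0.967(1 - B*/859) = 0.0292·23, giving B* = 859·(1 - 0.693) = 263.
From dH/dt = 0: 0.00231·263 - 0.129 = 0.0494C*, so C* = 0.48/0.0494 = 9.71.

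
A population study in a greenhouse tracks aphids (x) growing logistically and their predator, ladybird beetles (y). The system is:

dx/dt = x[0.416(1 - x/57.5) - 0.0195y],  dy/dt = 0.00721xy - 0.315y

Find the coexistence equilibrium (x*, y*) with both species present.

x* ≈ 43.7, y* ≈ 5.12

From dy/dt = 0 with y > 0: 0.00721x* = 0.315, so x* = 43.7.
Substitute into dx/dt = 0: 0.416(1 - 43.7/57.5) = 0.0195y*.
The bracket is 0.24, giving y* = 0.0999/0.0195 = 5.12.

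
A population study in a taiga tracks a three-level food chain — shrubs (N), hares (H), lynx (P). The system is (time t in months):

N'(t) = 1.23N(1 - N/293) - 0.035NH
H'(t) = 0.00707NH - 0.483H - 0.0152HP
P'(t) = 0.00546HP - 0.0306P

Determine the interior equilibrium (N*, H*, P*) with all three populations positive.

N* ≈ 246, H* ≈ 5.6, P* ≈ 82.8

From dP/dt = 0: 0.00546H* = 0.0306, so H* = 5.6.
From dN/dt = 0: 1.23(1 - N*/293) = 0.035·5.6, giving N* = 293·(1 - 0.159) = 246.
From dH/dt = 0: 0.00707·246 - 0.483 = 0.0152P*, so P* = 1.26/0.0152 = 82.8.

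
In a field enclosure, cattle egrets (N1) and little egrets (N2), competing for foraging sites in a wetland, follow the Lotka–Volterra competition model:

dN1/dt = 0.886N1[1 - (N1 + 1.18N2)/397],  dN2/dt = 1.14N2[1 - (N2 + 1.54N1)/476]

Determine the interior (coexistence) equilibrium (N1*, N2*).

N1* ≈ 202, N2* ≈ 166

Setting both brackets to zero gives the nullclines N1 + 1.18N2 = 397 and 1.54N1 + N2 = 476.
Substituting N2 = 476 - 1.54N1 into the first: N1(1 - 1.18·1.54) = 397 - 1.18·476.
So N1* = -165/-0.817 = 202, and then N2* = 476 - 1.54·202 = 166.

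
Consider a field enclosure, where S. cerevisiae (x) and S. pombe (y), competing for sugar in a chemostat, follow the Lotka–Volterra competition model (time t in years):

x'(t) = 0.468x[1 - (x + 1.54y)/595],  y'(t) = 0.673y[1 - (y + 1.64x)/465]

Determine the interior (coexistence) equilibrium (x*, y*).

x* ≈ 79.4, y* ≈ 335

Setting both brackets to zero gives the nullclines x + 1.54y = 595 and 1.64x + y = 465.
Substituting y = 465 - 1.64x into the first: x(1 - 1.54·1.64) = 595 - 1.54·465.
So x* = -121/-1.53 = 79.4, and then y* = 465 - 1.64·79.4 = 335.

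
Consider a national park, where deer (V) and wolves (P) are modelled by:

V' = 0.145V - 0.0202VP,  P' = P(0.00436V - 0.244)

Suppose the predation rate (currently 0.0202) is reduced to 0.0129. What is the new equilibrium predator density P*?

P* ≈ 11.2

At the interior fixed point, setting dV/dt = 0 with V > 0 fixes P* = (prey growth rate)/(VP coefficient) — independent of the other coefficients.
With the change, P* = 0.145/0.0129 = 11.2; it rises from 7.18.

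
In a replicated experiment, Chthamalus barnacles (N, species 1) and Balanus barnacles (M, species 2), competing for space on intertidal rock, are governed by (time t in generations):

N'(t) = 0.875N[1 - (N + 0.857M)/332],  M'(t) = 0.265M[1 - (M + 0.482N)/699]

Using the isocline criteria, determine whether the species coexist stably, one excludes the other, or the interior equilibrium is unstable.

Compare the nullcline intercepts: K1/α12 = 332/0.857 = 387 < K2 = 699; K2/α21 = 699/0.482 = 1450 > K1 = 332.
Since the inequalities point opposite ways, species 2 can invade but species 1 cannot.

species 2 excludes species 1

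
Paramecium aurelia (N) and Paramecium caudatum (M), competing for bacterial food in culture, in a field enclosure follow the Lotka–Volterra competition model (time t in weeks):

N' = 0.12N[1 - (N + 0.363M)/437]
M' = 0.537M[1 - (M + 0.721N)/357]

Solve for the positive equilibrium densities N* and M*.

Setting both brackets to zero gives the nullclines N + 0.363M = 437 and 0.721N + M = 357.
Substituting M = 357 - 0.721N into the first: N(1 - 0.363·0.721) = 437 - 0.363·357.
So N* = 307/0.738 = 416, and then M* = 357 - 0.721·416 = 56.8.

N* ≈ 416, M* ≈ 56.8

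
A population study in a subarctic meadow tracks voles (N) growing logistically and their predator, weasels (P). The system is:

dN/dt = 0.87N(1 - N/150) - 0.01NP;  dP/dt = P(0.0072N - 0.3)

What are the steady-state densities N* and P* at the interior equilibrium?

N* ≈ 41.7, P* ≈ 62.8

From dP/dt = 0 with P > 0: 0.0072N* = 0.3, so N* = 41.7.
Substitute into dN/dt = 0: 0.87(1 - 41.7/150) = 0.01P*.
The bracket is 0.722, giving P* = 0.628/0.01 = 62.8.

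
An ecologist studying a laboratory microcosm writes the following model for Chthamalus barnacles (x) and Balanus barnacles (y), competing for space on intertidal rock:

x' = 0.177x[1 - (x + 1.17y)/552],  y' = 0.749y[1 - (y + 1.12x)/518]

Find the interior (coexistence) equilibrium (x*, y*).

Setting both brackets to zero gives the nullclines x + 1.17y = 552 and 1.12x + y = 518.
Substituting y = 518 - 1.12x into the first: x(1 - 1.17·1.12) = 552 - 1.17·518.
So x* = -54.1/-0.31 = 174, and then y* = 518 - 1.12·174 = 323.

x* ≈ 174, y* ≈ 323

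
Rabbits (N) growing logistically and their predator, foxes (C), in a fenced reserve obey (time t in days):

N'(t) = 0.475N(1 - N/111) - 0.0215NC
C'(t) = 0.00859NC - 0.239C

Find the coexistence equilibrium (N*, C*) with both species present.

From dC/dt = 0 with C > 0: 0.00859N* = 0.239, so N* = 27.8.
Substitute into dN/dt = 0: 0.475(1 - 27.8/111) = 0.0215C*.
The bracket is 0.749, giving C* = 0.356/0.0215 = 16.6.

N* ≈ 27.8, C* ≈ 16.6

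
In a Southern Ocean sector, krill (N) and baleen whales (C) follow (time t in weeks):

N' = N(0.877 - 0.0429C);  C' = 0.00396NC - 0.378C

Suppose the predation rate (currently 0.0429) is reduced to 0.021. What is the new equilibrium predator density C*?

C* ≈ 41.8

At the interior fixed point, setting dN/dt = 0 with N > 0 fixes C* = (prey growth rate)/(NC coefficient) — independent of the other coefficients.
With the change, C* = 0.877/0.021 = 41.8; it rises from 20.4.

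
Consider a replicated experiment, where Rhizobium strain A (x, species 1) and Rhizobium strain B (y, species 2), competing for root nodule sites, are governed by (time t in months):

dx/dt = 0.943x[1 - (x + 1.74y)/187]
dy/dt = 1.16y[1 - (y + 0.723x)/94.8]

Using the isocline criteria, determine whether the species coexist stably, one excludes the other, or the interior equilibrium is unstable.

species 1 excludes species 2

Compare the nullcline intercepts: K1/α12 = 187/1.74 = 107 > K2 = 94.8; K2/α21 = 94.8/0.723 = 131 < K1 = 187.
Since the inequalities point opposite ways, species 1 can invade but species 2 cannot.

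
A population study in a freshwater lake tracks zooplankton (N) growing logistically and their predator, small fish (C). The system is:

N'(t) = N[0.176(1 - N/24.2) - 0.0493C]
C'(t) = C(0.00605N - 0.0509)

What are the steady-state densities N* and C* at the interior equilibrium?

From dC/dt = 0 with C > 0: 0.00605N* = 0.0509, so N* = 8.41.
Substitute into dN/dt = 0: 0.176(1 - 8.41/24.2) = 0.0493C*.
The bracket is 0.652, giving C* = 0.115/0.0493 = 2.33.

N* ≈ 8.41, C* ≈ 2.33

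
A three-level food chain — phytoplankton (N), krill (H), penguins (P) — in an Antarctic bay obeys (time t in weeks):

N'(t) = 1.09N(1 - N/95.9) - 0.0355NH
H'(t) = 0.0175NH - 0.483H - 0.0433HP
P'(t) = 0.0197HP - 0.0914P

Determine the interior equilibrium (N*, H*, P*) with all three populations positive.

N* ≈ 81.4, H* ≈ 4.64, P* ≈ 21.7

From dP/dt = 0: 0.0197H* = 0.0914, so H* = 4.64.
From dN/dt = 0: 1.09(1 - N*/95.9) = 0.0355·4.64, giving N* = 95.9·(1 - 0.151) = 81.4.
From dH/dt = 0: 0.0175·81.4 - 0.483 = 0.0433P*, so P* = 0.942/0.0433 = 21.7.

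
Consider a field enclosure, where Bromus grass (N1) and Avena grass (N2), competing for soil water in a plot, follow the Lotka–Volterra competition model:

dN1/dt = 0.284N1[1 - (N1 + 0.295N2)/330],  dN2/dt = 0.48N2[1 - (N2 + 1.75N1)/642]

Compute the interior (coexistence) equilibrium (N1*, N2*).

N1* ≈ 291, N2* ≈ 133

Setting both brackets to zero gives the nullclines N1 + 0.295N2 = 330 and 1.75N1 + N2 = 642.
Substituting N2 = 642 - 1.75N1 into the first: N1(1 - 0.295·1.75) = 330 - 0.295·642.
So N1* = 141/0.484 = 291, and then N2* = 642 - 1.75·291 = 133.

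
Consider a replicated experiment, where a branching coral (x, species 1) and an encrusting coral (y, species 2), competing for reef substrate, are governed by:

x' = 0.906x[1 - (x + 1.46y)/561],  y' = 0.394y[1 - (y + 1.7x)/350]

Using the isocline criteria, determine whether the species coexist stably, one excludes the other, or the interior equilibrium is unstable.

Compare the nullcline intercepts: K1/α12 = 561/1.46 = 384 > K2 = 350; K2/α21 = 350/1.7 = 206 < K1 = 561.
Since the inequalities point opposite ways, species 1 can invade but species 2 cannot.

species 1 excludes species 2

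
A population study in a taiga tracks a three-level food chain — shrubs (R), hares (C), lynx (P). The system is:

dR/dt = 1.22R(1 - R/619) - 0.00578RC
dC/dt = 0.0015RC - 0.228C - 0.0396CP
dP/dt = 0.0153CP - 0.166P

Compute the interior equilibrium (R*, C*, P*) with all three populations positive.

R* ≈ 587, C* ≈ 10.8, P* ≈ 16.5

From dP/dt = 0: 0.0153C* = 0.166, so C* = 10.8.
From dR/dt = 0: 1.22(1 - R*/619) = 0.00578·10.8, giving R* = 619·(1 - 0.0514) = 587.
From dC/dt = 0: 0.0015·587 - 0.228 = 0.0396P*, so P* = 0.653/0.0396 = 16.5.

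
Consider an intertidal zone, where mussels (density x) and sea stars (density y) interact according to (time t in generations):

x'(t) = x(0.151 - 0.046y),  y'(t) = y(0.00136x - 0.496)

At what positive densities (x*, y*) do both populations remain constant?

x* ≈ 365, y* ≈ 3.28

Set dy/dt = 0 with y > 0: 0.00136x - 0.496 = 0, so x* = 0.496/0.00136 = 365.
Set dx/dt = 0 with x > 0: 0.151 - 0.046y = 0, so y* = 0.151/0.046 = 3.28.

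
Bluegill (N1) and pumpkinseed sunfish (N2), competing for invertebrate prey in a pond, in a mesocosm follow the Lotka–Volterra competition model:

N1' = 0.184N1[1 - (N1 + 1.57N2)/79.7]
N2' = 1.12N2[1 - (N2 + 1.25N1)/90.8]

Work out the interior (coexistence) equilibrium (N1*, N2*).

N1* ≈ 65.3, N2* ≈ 9.17

Setting both brackets to zero gives the nullclines N1 + 1.57N2 = 79.7 and 1.25N1 + N2 = 90.8.
Substituting N2 = 90.8 - 1.25N1 into the first: N1(1 - 1.57·1.25) = 79.7 - 1.57·90.8.
So N1* = -62.9/-0.963 = 65.3, and then N2* = 90.8 - 1.25·65.3 = 9.17.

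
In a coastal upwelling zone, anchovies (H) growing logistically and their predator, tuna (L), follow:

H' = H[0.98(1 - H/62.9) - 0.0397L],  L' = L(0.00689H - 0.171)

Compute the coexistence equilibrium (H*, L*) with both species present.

H* ≈ 24.8, L* ≈ 14.9

From dL/dt = 0 with L > 0: 0.00689H* = 0.171, so H* = 24.8.
Substitute into dH/dt = 0: 0.98(1 - 24.8/62.9) = 0.0397L*.
The bracket is 0.605, giving L* = 0.593/0.0397 = 14.9.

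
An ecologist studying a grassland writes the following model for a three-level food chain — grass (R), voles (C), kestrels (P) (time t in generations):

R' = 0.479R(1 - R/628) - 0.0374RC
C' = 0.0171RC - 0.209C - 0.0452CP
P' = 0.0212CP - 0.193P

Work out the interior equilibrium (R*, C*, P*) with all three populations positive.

From dP/dt = 0: 0.0212C* = 0.193, so C* = 9.1.
From dR/dt = 0: 0.479(1 - R*/628) = 0.0374·9.1, giving R* = 628·(1 - 0.711) = 182.
From dC/dt = 0: 0.0171·182 - 0.209 = 0.0452P*, so P* = 2.9/0.0452 = 64.1.

R* ≈ 182, C* ≈ 9.1, P* ≈ 64.1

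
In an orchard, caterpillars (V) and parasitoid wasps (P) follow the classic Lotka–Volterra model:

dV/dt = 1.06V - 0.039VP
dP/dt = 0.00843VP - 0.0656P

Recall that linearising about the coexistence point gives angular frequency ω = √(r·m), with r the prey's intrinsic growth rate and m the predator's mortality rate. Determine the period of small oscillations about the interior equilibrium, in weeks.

T ≈ 23.8 weeks

Here r = 1.06 and m = 0.0656, so r·m = 0.0695.
ω = √0.0695 = 0.264 per week, hence T = 2π/ω ≈ 23.8 weeks.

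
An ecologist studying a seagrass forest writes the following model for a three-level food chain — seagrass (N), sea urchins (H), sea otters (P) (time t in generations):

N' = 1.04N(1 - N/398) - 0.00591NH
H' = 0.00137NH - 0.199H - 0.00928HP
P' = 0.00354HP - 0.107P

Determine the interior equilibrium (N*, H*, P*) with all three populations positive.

N* ≈ 330, H* ≈ 30.2, P* ≈ 27.2

From dP/dt = 0: 0.00354H* = 0.107, so H* = 30.2.
From dN/dt = 0: 1.04(1 - N*/398) = 0.00591·30.2, giving N* = 398·(1 - 0.172) = 330.
From dH/dt = 0: 0.00137·330 - 0.199 = 0.00928P*, so P* = 0.253/0.00928 = 27.2.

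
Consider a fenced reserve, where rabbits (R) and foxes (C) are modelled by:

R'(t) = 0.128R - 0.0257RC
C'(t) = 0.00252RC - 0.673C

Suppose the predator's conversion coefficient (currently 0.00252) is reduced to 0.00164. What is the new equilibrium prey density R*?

At the interior fixed point, setting dC/dt = 0 with C > 0 fixes R* = (predator death rate)/(RC coefficient) — independent of the other coefficients.
With the change, R* = 0.673/0.00164 = 410; it rises from 267.

R* ≈ 410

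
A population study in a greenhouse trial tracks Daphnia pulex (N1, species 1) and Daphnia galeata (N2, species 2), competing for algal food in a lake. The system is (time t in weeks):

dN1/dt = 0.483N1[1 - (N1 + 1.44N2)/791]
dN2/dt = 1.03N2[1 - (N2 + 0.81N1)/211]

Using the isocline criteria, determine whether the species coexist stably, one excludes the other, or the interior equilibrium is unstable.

species 1 excludes species 2

Compare the nullcline intercepts: K1/α12 = 791/1.44 = 549 > K2 = 211; K2/α21 = 211/0.81 = 260 < K1 = 791.
Since the inequalities point opposite ways, species 1 can invade but species 2 cannot.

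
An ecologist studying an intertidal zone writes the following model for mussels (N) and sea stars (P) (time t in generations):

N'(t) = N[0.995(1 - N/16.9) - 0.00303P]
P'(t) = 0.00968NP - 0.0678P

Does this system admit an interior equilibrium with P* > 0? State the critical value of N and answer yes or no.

The predator equation gives dP/dt > 0 only when N > 0.0678/0.00968 = 7.
Without the predator, N → K = 16.9. Since 16.9 > 7, the predator can invade and persist.

Threshold N = 7; K > 7, so yes, the predator persists.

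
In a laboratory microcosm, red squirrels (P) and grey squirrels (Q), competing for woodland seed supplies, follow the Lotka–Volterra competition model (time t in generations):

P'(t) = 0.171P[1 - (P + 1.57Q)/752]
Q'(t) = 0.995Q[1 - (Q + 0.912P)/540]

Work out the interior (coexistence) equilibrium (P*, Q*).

Setting both brackets to zero gives the nullclines P + 1.57Q = 752 and 0.912P + Q = 540.
Substituting Q = 540 - 0.912P into the first: P(1 - 1.57·0.912) = 752 - 1.57·540.
So P* = -95.8/-0.432 = 222, and then Q* = 540 - 0.912·222 = 338.

P* ≈ 222, Q* ≈ 338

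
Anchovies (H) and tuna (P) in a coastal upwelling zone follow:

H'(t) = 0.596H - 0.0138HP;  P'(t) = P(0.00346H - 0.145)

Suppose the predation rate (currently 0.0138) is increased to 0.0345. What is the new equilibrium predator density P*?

P* ≈ 17.3

At the interior fixed point, setting dH/dt = 0 with H > 0 fixes P* = (prey growth rate)/(HP coefficient) — independent of the other coefficients.
With the change, P* = 0.596/0.0345 = 17.3; it falls from 43.2.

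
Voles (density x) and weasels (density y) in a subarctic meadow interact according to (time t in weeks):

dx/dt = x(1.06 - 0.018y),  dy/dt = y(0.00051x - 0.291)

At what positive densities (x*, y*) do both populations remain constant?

Set dy/dt = 0 with y > 0: 0.00051x - 0.291 = 0, so x* = 0.291/0.00051 = 571.
Set dx/dt = 0 with x > 0: 1.06 - 0.018y = 0, so y* = 1.06/0.018 = 58.9.

x* ≈ 571, y* ≈ 58.9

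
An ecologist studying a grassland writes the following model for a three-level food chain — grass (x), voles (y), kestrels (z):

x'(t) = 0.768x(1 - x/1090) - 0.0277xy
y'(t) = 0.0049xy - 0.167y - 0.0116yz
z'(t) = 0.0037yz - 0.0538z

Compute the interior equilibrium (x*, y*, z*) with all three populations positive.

x* ≈ 518, y* ≈ 14.5, z* ≈ 205

From dz/dt = 0: 0.0037y* = 0.0538, so y* = 14.5.
From dx/dt = 0: 0.768(1 - x*/1090) = 0.0277·14.5, giving x* = 1090·(1 - 0.524) = 518.
From dy/dt = 0: 0.0049·518 - 0.167 = 0.0116z*, so z* = 2.37/0.0116 = 205.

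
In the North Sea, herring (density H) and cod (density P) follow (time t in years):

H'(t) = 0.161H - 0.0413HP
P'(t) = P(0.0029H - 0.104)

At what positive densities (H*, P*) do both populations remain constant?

Set dP/dt = 0 with P > 0: 0.0029H - 0.104 = 0, so H* = 0.104/0.0029 = 35.9.
Set dH/dt = 0 with H > 0: 0.161 - 0.0413P = 0, so P* = 0.161/0.0413 = 3.9.

H* ≈ 35.9, P* ≈ 3.9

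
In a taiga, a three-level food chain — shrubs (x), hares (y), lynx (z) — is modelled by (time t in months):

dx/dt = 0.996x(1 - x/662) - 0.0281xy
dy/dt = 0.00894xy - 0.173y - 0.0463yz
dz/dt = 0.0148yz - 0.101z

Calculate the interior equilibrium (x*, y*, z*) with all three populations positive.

x* ≈ 535, y* ≈ 6.82, z* ≈ 99.5

From dz/dt = 0: 0.0148y* = 0.101, so y* = 6.82.
From dx/dt = 0: 0.996(1 - x*/662) = 0.0281·6.82, giving x* = 662·(1 - 0.193) = 535.
From dy/dt = 0: 0.00894·535 - 0.173 = 0.0463z*, so z* = 4.61/0.0463 = 99.5.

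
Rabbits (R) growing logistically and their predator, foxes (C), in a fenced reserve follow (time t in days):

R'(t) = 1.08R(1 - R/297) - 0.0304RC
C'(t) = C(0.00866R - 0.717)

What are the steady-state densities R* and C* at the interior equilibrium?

R* ≈ 82.8, C* ≈ 25.6

From dC/dt = 0 with C > 0: 0.00866R* = 0.717, so R* = 82.8.
Substitute into dR/dt = 0: 1.08(1 - 82.8/297) = 0.0304C*.
The bracket is 0.721, giving C* = 0.779/0.0304 = 25.6.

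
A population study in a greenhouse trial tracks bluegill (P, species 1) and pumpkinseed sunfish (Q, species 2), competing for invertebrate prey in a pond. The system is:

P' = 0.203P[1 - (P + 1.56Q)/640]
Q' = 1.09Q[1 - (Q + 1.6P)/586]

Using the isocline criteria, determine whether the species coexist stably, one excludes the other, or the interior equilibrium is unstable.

Compare the nullcline intercepts: K1/α12 = 640/1.56 = 410 < K2 = 586; K2/α21 = 586/1.6 = 366 < K1 = 640.
Since both are reversed, neither can invade when rare; the interior point is a saddle.

unstable coexistence (outcome depends on initial conditions)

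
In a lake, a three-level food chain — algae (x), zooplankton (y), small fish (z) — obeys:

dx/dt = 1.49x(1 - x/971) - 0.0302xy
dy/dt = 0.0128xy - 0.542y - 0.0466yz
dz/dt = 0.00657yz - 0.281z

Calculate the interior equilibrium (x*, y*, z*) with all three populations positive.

x* ≈ 129, y* ≈ 42.8, z* ≈ 23.9

From dz/dt = 0: 0.00657y* = 0.281, so y* = 42.8.
From dx/dt = 0: 1.49(1 - x*/971) = 0.0302·42.8, giving x* = 971·(1 - 0.867) = 129.
From dy/dt = 0: 0.0128·129 - 0.542 = 0.0466z*, so z* = 1.11/0.0466 = 23.9.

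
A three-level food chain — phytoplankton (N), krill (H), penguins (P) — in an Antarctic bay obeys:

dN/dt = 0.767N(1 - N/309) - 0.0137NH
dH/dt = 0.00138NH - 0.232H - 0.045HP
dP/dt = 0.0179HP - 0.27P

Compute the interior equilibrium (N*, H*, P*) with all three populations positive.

N* ≈ 226, H* ≈ 15.1, P* ≈ 1.77

From dP/dt = 0: 0.0179H* = 0.27, so H* = 15.1.
From dN/dt = 0: 0.767(1 - N*/309) = 0.0137·15.1, giving N* = 309·(1 - 0.269) = 226.
From dH/dt = 0: 0.00138·226 - 0.232 = 0.045P*, so P* = 0.0795/0.045 = 1.77.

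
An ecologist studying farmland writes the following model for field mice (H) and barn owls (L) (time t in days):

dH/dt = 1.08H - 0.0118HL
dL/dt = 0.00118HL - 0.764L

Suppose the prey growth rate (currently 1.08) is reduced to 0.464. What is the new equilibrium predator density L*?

L* ≈ 39.3

At the interior fixed point, setting dH/dt = 0 with H > 0 fixes L* = (prey growth rate)/(HL coefficient) — independent of the other coefficients.
With the change, L* = 0.464/0.0118 = 39.3; it falls from 91.5.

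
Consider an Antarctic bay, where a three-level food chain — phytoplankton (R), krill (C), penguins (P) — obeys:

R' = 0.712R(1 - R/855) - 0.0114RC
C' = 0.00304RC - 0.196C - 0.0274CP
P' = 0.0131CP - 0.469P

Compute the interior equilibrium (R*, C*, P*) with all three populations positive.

R* ≈ 365, C* ≈ 35.8, P* ≈ 33.3

From dP/dt = 0: 0.0131C* = 0.469, so C* = 35.8.
From dR/dt = 0: 0.712(1 - R*/855) = 0.0114·35.8, giving R* = 855·(1 - 0.573) = 365.
From dC/dt = 0: 0.00304·365 - 0.196 = 0.0274P*, so P* = 0.913/0.0274 = 33.3.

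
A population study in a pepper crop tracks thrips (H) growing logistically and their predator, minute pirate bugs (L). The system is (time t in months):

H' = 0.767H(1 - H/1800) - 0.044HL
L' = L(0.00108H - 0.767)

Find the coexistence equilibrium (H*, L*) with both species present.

H* ≈ 710, L* ≈ 10.6

From dL/dt = 0 with L > 0: 0.00108H* = 0.767, so H* = 710.
Substitute into dH/dt = 0: 0.767(1 - 710/1800) = 0.044L*.
The bracket is 0.605, giving L* = 0.464/0.044 = 10.6.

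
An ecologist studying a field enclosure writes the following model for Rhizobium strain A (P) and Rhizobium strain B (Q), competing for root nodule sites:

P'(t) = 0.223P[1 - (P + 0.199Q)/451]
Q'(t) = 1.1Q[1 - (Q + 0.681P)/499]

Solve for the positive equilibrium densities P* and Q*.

P* ≈ 407, Q* ≈ 222

Setting both brackets to zero gives the nullclines P + 0.199Q = 451 and 0.681P + Q = 499.
Substituting Q = 499 - 0.681P into the first: P(1 - 0.199·0.681) = 451 - 0.199·499.
So P* = 352/0.864 = 407, and then Q* = 499 - 0.681·407 = 222.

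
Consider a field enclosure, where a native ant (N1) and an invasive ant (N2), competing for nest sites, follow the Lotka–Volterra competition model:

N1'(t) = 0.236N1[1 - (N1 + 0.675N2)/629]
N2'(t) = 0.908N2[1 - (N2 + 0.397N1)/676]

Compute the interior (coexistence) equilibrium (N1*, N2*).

N1* ≈ 236, N2* ≈ 582

Setting both brackets to zero gives the nullclines N1 + 0.675N2 = 629 and 0.397N1 + N2 = 676.
Substituting N2 = 676 - 0.397N1 into the first: N1(1 - 0.675·0.397) = 629 - 0.675·676.
So N1* = 173/0.732 = 236, and then N2* = 676 - 0.397·236 = 582.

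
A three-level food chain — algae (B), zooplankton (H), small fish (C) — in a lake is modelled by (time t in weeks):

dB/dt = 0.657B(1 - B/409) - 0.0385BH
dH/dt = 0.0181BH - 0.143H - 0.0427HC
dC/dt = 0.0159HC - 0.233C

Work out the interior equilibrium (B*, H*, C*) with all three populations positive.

B* ≈ 57.8, H* ≈ 14.7, C* ≈ 21.1

From dC/dt = 0: 0.0159H* = 0.233, so H* = 14.7.
From dB/dt = 0: 0.657(1 - B*/409) = 0.0385·14.7, giving B* = 409·(1 - 0.859) = 57.8.
From dH/dt = 0: 0.0181·57.8 - 0.143 = 0.0427C*, so C* = 0.903/0.0427 = 21.1.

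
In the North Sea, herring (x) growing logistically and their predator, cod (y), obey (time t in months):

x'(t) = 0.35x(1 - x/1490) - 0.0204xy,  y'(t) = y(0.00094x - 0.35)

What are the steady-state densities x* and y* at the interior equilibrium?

x* ≈ 372, y* ≈ 12.9

From dy/dt = 0 with y > 0: 0.00094x* = 0.35, so x* = 372.
Substitute into dx/dt = 0: 0.35(1 - 372/1490) = 0.0204y*.
The bracket is 0.75, giving y* = 0.263/0.0204 = 12.9.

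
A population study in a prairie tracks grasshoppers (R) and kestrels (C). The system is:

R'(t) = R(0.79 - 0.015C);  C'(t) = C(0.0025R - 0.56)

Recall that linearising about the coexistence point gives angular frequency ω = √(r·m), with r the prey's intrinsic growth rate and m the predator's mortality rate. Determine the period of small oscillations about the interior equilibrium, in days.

Here r = 0.79 and m = 0.56, so r·m = 0.442.
ω = √0.442 = 0.665 per day, hence T = 2π/ω ≈ 9.45 days.

T ≈ 9.45 days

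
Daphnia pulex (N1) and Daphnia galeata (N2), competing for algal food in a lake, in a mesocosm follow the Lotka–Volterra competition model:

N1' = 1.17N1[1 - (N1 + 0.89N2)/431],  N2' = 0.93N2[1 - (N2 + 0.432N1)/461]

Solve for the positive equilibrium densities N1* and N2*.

N1* ≈ 33.6, N2* ≈ 446

Setting both brackets to zero gives the nullclines N1 + 0.89N2 = 431 and 0.432N1 + N2 = 461.
Substituting N2 = 461 - 0.432N1 into the first: N1(1 - 0.89·0.432) = 431 - 0.89·461.
So N1* = 20.7/0.616 = 33.6, and then N2* = 461 - 0.432·33.6 = 446.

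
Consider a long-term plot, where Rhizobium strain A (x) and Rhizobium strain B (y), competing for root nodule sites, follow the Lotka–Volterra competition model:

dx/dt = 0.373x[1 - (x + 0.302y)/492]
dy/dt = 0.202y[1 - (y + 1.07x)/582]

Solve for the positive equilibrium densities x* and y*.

Setting both brackets to zero gives the nullclines x + 0.302y = 492 and 1.07x + y = 582.
Substituting y = 582 - 1.07x into the first: x(1 - 0.302·1.07) = 492 - 0.302·582.
So x* = 316/0.677 = 467, and then y* = 582 - 1.07·467 = 82.1.

x* ≈ 467, y* ≈ 82.1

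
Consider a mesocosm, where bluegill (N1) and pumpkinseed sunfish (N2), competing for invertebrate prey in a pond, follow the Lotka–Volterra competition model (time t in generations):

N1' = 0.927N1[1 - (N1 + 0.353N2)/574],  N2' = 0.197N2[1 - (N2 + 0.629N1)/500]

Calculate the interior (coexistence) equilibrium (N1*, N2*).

N1* ≈ 511, N2* ≈ 179

Setting both brackets to zero gives the nullclines N1 + 0.353N2 = 574 and 0.629N1 + N2 = 500.
Substituting N2 = 500 - 0.629N1 into the first: N1(1 - 0.353·0.629) = 574 - 0.353·500.
So N1* = 398/0.778 = 511, and then N2* = 500 - 0.629·511 = 179.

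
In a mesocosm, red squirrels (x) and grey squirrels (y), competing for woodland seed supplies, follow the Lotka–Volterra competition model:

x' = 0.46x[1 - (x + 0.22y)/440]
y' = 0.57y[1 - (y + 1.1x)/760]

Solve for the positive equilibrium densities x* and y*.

Setting both brackets to zero gives the nullclines x + 0.22y = 440 and 1.1x + y = 760.
Substituting y = 760 - 1.1x into the first: x(1 - 0.22·1.1) = 440 - 0.22·760.
So x* = 273/0.758 = 360, and then y* = 760 - 1.1·360 = 364.

x* ≈ 360, y* ≈ 364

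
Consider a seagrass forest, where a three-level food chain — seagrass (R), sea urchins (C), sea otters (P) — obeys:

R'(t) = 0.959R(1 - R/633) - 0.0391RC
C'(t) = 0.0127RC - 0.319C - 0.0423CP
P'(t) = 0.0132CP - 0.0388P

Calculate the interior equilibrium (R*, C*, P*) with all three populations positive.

From dP/dt = 0: 0.0132C* = 0.0388, so C* = 2.94.
From dR/dt = 0: 0.959(1 - R*/633) = 0.0391·2.94, giving R* = 633·(1 - 0.12) = 557.
From dC/dt = 0: 0.0127·557 - 0.319 = 0.0423P*, so P* = 6.76/0.0423 = 160.

R* ≈ 557, C* ≈ 2.94, P* ≈ 160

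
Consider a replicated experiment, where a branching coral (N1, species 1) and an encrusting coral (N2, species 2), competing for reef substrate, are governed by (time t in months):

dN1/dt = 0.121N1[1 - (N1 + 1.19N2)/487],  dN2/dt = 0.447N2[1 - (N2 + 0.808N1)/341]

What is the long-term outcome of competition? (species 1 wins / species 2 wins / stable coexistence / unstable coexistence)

Compare the nullcline intercepts: K1/α12 = 487/1.19 = 409 > K2 = 341; K2/α21 = 341/0.808 = 422 < K1 = 487.
Since the inequalities point opposite ways, species 1 can invade but species 2 cannot.

species 1 excludes species 2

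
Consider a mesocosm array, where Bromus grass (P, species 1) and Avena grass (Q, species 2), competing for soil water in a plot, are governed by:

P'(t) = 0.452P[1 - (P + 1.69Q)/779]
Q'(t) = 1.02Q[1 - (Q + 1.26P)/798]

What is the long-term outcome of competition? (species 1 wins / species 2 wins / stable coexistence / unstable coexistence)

unstable coexistence (outcome depends on initial conditions)

Compare the nullcline intercepts: K1/α12 = 779/1.69 = 461 < K2 = 798; K2/α21 = 798/1.26 = 633 < K1 = 779.
Since both are reversed, neither can invade when rare; the interior point is a saddle.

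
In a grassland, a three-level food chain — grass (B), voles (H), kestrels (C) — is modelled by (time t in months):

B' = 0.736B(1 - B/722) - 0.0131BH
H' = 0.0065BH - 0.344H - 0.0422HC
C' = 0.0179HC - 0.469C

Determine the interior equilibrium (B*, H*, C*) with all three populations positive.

B* ≈ 385, H* ≈ 26.2, C* ≈ 51.2

From dC/dt = 0: 0.0179H* = 0.469, so H* = 26.2.
From dB/dt = 0: 0.736(1 - B*/722) = 0.0131·26.2, giving B* = 722·(1 - 0.466) = 385.
From dH/dt = 0: 0.0065·385 - 0.344 = 0.0422C*, so C* = 2.16/0.0422 = 51.2.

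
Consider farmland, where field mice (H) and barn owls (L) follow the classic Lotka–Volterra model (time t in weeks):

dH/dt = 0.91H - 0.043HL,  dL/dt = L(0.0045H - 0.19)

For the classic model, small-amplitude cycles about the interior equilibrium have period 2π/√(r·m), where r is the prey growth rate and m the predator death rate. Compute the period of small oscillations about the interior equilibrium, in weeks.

Here r = 0.91 and m = 0.19, so r·m = 0.173.
ω = √0.173 = 0.416 per week, hence T = 2π/ω ≈ 15.1 weeks.

T ≈ 15.1 weeks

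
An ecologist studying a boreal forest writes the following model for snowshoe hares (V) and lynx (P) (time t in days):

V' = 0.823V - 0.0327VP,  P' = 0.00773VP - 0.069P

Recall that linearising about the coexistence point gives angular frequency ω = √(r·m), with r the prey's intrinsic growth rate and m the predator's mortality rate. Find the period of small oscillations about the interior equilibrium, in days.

T ≈ 26.4 days

Here r = 0.823 and m = 0.069, so r·m = 0.0568.
ω = √0.0568 = 0.238 per day, hence T = 2π/ω ≈ 26.4 days.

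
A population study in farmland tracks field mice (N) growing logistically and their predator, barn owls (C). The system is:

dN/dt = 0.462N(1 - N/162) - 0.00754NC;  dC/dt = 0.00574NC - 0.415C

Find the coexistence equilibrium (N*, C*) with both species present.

From dC/dt = 0 with C > 0: 0.00574N* = 0.415, so N* = 72.3.
Substitute into dN/dt = 0: 0.462(1 - 72.3/162) = 0.00754C*.
The bracket is 0.554, giving C* = 0.256/0.00754 = 33.9.

N* ≈ 72.3, C* ≈ 33.9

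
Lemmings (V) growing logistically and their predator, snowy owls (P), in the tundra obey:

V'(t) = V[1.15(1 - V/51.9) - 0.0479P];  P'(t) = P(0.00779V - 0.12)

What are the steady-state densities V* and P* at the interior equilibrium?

V* ≈ 15.4, P* ≈ 16.9

From dP/dt = 0 with P > 0: 0.00779V* = 0.12, so V* = 15.4.
Substitute into dV/dt = 0: 1.15(1 - 15.4/51.9) = 0.0479P*.
The bracket is 0.703, giving P* = 0.809/0.0479 = 16.9.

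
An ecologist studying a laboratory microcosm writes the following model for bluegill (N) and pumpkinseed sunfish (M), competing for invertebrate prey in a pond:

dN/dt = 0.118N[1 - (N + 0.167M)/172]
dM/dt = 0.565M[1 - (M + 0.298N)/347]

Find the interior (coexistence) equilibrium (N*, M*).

Setting both brackets to zero gives the nullclines N + 0.167M = 172 and 0.298N + M = 347.
Substituting M = 347 - 0.298N into the first: N(1 - 0.167·0.298) = 172 - 0.167·347.
So N* = 114/0.95 = 120, and then M* = 347 - 0.298·120 = 311.

N* ≈ 120, M* ≈ 311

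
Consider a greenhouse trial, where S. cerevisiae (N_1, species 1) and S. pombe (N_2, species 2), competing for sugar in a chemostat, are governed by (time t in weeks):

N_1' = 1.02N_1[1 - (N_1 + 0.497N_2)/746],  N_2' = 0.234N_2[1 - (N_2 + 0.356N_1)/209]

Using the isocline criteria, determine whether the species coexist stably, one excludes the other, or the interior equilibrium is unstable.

Compare the nullcline intercepts: K1/α12 = 746/0.497 = 1500 > K2 = 209; K2/α21 = 209/0.356 = 587 < K1 = 746.
Since the inequalities point opposite ways, species 1 can invade but species 2 cannot.

species 1 excludes species 2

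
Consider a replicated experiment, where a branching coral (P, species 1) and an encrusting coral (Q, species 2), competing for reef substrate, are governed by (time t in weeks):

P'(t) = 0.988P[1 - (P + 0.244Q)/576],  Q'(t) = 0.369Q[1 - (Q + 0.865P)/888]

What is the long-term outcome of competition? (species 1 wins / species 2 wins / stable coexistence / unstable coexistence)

Compare the nullcline intercepts: K1/α12 = 576/0.244 = 2360 > K2 = 888; K2/α21 = 888/0.865 = 1030 > K1 = 576.
Since both inequalities hold, each species can invade when rare, so the interior equilibrium is stable.

stable coexistence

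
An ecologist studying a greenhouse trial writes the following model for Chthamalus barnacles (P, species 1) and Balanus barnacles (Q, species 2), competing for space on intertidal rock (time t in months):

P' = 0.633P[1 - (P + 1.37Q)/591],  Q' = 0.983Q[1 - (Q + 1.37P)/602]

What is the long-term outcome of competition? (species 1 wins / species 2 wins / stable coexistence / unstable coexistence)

unstable coexistence (outcome depends on initial conditions)

Compare the nullcline intercepts: K1/α12 = 591/1.37 = 431 < K2 = 602; K2/α21 = 602/1.37 = 439 < K1 = 591.
Since both are reversed, neither can invade when rare; the interior point is a saddle.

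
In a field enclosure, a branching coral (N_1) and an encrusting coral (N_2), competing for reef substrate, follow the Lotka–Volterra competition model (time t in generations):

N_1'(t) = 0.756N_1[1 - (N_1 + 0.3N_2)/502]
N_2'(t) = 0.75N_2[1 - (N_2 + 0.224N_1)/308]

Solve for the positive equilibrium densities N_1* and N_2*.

Setting both brackets to zero gives the nullclines N_1 + 0.3N_2 = 502 and 0.224N_1 + N_2 = 308.
Substituting N_2 = 308 - 0.224N_1 into the first: N_1(1 - 0.3·0.224) = 502 - 0.3·308.
So N_1* = 410/0.933 = 439, and then N_2* = 308 - 0.224·439 = 210.

N_1* ≈ 439, N_2* ≈ 210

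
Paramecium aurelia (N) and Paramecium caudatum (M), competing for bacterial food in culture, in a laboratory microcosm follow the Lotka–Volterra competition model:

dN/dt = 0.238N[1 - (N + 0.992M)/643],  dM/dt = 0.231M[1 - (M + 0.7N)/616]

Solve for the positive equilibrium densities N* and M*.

Setting both brackets to zero gives the nullclines N + 0.992M = 643 and 0.7N + M = 616.
Substituting M = 616 - 0.7N into the first: N(1 - 0.992·0.7) = 643 - 0.992·616.
So N* = 31.9/0.306 = 104, and then M* = 616 - 0.7·104 = 543.

N* ≈ 104, M* ≈ 543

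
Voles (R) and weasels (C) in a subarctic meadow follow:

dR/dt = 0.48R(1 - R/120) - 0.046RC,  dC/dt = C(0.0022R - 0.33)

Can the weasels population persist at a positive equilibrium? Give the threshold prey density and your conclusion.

Threshold R = 150; K < 150, so no, the predator goes extinct.

The predator equation gives dC/dt > 0 only when R > 0.33/0.0022 = 150.
Without the predator, R → K = 120. Since 120 < 150, the predator cannot invade.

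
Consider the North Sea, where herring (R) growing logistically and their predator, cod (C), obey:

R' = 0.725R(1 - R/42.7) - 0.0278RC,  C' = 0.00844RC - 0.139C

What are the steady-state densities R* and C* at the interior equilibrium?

R* ≈ 16.5, C* ≈ 16

From dC/dt = 0 with C > 0: 0.00844R* = 0.139, so R* = 16.5.
Substitute into dR/dt = 0: 0.725(1 - 16.5/42.7) = 0.0278C*.
The bracket is 0.614, giving C* = 0.445/0.0278 = 16.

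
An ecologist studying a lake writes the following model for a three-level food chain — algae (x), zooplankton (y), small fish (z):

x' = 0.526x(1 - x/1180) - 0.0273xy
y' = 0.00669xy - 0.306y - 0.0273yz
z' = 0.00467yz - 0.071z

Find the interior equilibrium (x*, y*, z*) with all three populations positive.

x* ≈ 249, y* ≈ 15.2, z* ≈ 49.8

From dz/dt = 0: 0.00467y* = 0.071, so y* = 15.2.
From dx/dt = 0: 0.526(1 - x*/1180) = 0.0273·15.2, giving x* = 1180·(1 - 0.789) = 249.
From dy/dt = 0: 0.00669·249 - 0.306 = 0.0273z*, so z* = 1.36/0.0273 = 49.8.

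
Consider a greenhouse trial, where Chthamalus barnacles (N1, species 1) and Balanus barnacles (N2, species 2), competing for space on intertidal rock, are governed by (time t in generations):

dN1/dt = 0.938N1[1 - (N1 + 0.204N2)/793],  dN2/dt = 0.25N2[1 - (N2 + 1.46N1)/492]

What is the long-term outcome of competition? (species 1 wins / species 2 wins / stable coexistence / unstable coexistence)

Compare the nullcline intercepts: K1/α12 = 793/0.204 = 3890 > K2 = 492; K2/α21 = 492/1.46 = 337 < K1 = 793.
Since the inequalities point opposite ways, species 1 can invade but species 2 cannot.

species 1 excludes species 2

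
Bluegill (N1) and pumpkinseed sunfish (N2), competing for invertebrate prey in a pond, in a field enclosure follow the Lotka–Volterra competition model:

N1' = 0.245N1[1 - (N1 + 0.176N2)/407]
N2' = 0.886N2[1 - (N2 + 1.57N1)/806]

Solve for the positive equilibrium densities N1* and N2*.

N1* ≈ 366, N2* ≈ 231

Setting both brackets to zero gives the nullclines N1 + 0.176N2 = 407 and 1.57N1 + N2 = 806.
Substituting N2 = 806 - 1.57N1 into the first: N1(1 - 0.176·1.57) = 407 - 0.176·806.
So N1* = 265/0.724 = 366, and then N2* = 806 - 1.57·366 = 231.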